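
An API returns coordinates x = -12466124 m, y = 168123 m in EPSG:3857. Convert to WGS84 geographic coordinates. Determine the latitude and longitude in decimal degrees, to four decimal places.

lat 1.5101°, lon -111.9851°

R = 6378137 m. λ = x/R = -111.98509723°.
φ = 2·arctan(exp(y/R)) − 90° = 2·arctan(1.02671) − 90° = 1.51009974°.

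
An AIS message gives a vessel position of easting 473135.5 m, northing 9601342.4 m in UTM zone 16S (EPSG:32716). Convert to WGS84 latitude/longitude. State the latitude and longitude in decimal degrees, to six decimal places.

Zone 16S: λ₀ = -87°, k₀ = 0.9996, false easting 500000 m, false northing 10000000 m.
Meridian distance M = (N − FN)/k₀ = -398817.1 m.
Inverse transverse Mercator on WGS84 gives φ = -3.60670029°, λ = -87.24189968°.

lat -3.606700°, lon -87.241900°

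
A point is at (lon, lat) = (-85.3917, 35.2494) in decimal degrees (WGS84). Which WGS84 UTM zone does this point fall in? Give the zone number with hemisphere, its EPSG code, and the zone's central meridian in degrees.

Zone 16N (EPSG:32616), central meridian -87°

UTM zone = ⌊(λ + 180)/6⌋ + 1; -85.3917° ∈ [-90°, -84°) → zone 16.
Hemisphere: N (φ ≥ 0).
Central meridian λ₀ = 6×16 − 183 = -87°.
EPSG code: 32616.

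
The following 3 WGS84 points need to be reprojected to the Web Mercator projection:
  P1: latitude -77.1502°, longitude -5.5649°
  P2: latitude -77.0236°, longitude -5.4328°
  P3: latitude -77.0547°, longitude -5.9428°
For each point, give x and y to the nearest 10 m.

P1: x -619480 m, y -13928840 m; P2: x -604780 m, y -13865780 m; P3: x -661550 m, y -13881220 m

Web Mercator: x = R·λ, y = R·ln tan(π/4+φ/2), R = 6378137 m.
P1 (-77.1502°, -5.5649°) → (-619481.834, -13928844.026) m.
P2 (-77.0236°, -5.4328°) → (-604776.530, -13865779.759) m.
P3 (-77.0547°, -5.9428°) → (-661549.470, -13881215.631) m.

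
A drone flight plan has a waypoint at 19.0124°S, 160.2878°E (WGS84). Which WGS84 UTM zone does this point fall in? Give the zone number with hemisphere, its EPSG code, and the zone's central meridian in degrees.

UTM zone = ⌊(λ + 180)/6⌋ + 1; 160.2878° ∈ [156°, 162°) → zone 57.
Hemisphere: S (φ < 0).
Central meridian λ₀ = 6×57 − 183 = 159°.
EPSG code: 32757.

Zone 57S (EPSG:32757), central meridian 159°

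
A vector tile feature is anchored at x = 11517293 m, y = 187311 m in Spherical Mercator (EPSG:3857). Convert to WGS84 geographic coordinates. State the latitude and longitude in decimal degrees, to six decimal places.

R = 6378137 m. λ = x/R = 103.46160334°.
φ = 2·arctan(exp(y/R)) − 90° = 2·arctan(1.02980) − 90° = 1.68240153°.

lat 1.682402°, lon 103.461603°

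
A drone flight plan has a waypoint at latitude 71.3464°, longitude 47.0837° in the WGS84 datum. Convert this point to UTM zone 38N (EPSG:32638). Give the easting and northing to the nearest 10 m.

E 574370 m, N 7917310 m

Zone 38 central meridian λ₀ = 6×38 − 183 = 45°; Δλ = +2.0837°.
Transverse Mercator on WGS84 with k₀ = 0.9996 gives E = 574371.416 m, N = 7917312.882 m.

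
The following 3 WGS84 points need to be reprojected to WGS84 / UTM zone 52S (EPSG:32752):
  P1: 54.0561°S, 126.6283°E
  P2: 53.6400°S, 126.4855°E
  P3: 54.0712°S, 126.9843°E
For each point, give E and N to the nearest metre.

UTM zone 52S: λ₀ = 129°, k₀ = 0.9996.
P1 (-54.0561°, 126.6283°) → (344759.008, 4007634.730) m.
P2 (-53.6400°, 126.4855°) → (333772.694, 4053592.695) m.
P3 (-54.0712°, 126.9843°) → (368105.810, 4006677.556) m.

P1: E 344759 m, N 4007635 m; P2: E 333773 m, N 4053593 m; P3: E 368106 m, N 4006678 m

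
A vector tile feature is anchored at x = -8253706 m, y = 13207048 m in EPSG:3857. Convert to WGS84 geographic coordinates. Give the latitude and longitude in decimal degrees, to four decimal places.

R = 6378137 m. λ = x/R = -74.14430250°.
φ = 2·arctan(exp(y/R)) − 90° = 2·arctan(7.93017) − 90° = 75.62579919°.

lat 75.6258°, lon -74.1443°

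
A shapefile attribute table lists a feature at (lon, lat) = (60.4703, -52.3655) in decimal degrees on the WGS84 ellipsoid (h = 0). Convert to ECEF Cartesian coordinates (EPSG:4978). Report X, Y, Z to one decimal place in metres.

WGS84: a = 6378137 m, e² = 0.006694380; N(φ) = a/√(1−e²sin²φ) = 6391568.028 m.
X = (N+h)·cosφ·cosλ = 1923607.380 m; Y = (N+h)·cosφ·sinλ = 3395856.113 m; Z = (N(1−e²)+h)·sinφ = -5027739.590 m.

X 1923607.4 m, Y 3395856.1 m, Z -5027739.6 m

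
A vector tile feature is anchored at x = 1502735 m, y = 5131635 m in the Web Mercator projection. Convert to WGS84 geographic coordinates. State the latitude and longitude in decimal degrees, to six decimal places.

lat 41.803801°, lon 13.499298°

R = 6378137 m. λ = x/R = 13.49929818°.
φ = 2·arctan(exp(y/R)) − 90° = 2·arctan(2.23573) − 90° = 41.80380138°.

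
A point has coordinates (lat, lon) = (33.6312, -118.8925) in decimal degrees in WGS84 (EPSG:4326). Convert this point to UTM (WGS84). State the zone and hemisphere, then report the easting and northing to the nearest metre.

Zone 11N: E 324468 m, N 3722871 m

Longitude -118.8925° lies in the 6° band [-120°, -114°), giving zone 11; latitude is north of the equator, so 11N.
Zone 11 central meridian λ₀ = 6×11 − 183 = -117°; Δλ = -1.8925°.
Transverse Mercator on WGS84 with k₀ = 0.9996 gives E = 324467.637 m, N = 3722871.310 m.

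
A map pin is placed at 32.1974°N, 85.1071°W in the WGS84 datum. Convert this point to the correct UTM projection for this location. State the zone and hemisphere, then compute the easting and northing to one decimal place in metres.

Longitude -85.1071° lies in the 6° band [-90°, -84°), giving zone 16; latitude is north of the equator, so 16N.
Zone 16 central meridian λ₀ = 6×16 − 183 = -87°; Δλ = +1.8929°.
Transverse Mercator on WGS84 with k₀ = 0.9996 gives E = 678424.536 m, N = 3563887.138 m.

Zone 16N: E 678424.5 m, N 3563887.1 m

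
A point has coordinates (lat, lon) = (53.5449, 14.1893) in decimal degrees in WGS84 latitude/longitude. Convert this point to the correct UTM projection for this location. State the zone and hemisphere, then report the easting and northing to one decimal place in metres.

Zone 33N: E 446281.6 m, N 5933194.6 m

Longitude 14.1893° lies in the 6° band [12°, 18°), giving zone 33; latitude is north of the equator, so 33N.
Zone 33 central meridian λ₀ = 6×33 − 183 = 15°; Δλ = -0.8107°.
Transverse Mercator on WGS84 with k₀ = 0.9996 gives E = 446281.592 m, N = 5933194.634 m.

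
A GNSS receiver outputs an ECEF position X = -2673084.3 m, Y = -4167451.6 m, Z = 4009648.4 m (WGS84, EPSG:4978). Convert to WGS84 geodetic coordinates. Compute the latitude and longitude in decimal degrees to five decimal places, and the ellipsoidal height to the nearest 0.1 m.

λ = atan2(Y, X) = -122.67689997°; p = √(X²+Y²) = 4951063.8 m.
Bowring's method on WGS84 (a = 6378137 m, b = 6356752.314 m) gives φ = 39.19079961°, h = 1411.688 m.

lat 39.19080°, lon -122.67690°, h 1411.7 m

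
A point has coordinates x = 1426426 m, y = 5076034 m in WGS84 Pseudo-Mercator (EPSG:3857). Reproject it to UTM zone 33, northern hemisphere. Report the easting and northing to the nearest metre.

Web Mercator inverse (R = 6378137 m) → φ = 41.43039765°, λ = 12.81380277°.
UTM 33N forward: E = 317333.097 m, N = 4588843.699 m.

E 317333 m, N 4588844 m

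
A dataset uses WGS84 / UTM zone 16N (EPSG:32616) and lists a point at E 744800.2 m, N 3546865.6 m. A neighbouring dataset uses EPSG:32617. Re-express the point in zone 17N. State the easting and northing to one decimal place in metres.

UTM 16N → geographic: φ = 32.03150021°, λ = -84.40780001°.
UTM 17N (λ₀ = -81°) forward: E = 178141.567 m, N = 3549007.609 m.

E 178141.6 m, N 3549007.6 m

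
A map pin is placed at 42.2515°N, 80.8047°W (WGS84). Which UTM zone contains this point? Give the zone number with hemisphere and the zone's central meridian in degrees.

Zone 17N, central meridian -81°

UTM zone = ⌊(λ + 180)/6⌋ + 1; -80.8047° ∈ [-84°, -78°) → zone 17.
Hemisphere: N (φ ≥ 0).
Central meridian λ₀ = 6×17 − 183 = -81°.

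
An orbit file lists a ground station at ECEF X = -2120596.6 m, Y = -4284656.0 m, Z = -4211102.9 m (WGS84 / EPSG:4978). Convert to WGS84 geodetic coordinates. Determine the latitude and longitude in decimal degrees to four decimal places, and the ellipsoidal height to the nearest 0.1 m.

λ = atan2(Y, X) = -116.33210052°; p = √(X²+Y²) = 4780712.0 m.
Bowring's method on WGS84 (a = 6378137 m, b = 6356752.314 m) gives φ = -41.56619991°, h = 2150.470 m.

lat -41.5662°, lon -116.3321°, h 2150.5 m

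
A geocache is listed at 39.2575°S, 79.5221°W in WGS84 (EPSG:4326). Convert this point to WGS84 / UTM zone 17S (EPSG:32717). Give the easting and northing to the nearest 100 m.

Zone 17 central meridian λ₀ = 6×17 − 183 = -81°; Δλ = +1.4779°.
Transverse Mercator on WGS84 with k₀ = 0.9996 gives E = 627511.651 m, N = 5653606.934 m.

E 627500 m, N 5653600 m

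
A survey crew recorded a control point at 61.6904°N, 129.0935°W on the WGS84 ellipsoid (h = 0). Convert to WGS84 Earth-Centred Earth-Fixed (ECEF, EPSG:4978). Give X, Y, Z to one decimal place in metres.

WGS84: a = 6378137 m, e² = 0.006694380; N(φ) = a/√(1−e²sin²φ) = 6394749.169 m.
X = (N+h)·cosφ·cosλ = -1912332.135 m; Y = (N+h)·cosφ·sinλ = -2353669.674 m; Z = (N(1−e²)+h)·sinφ = 5592234.935 m.

X -1912332.1 m, Y -2353669.7 m, Z 5592234.9 m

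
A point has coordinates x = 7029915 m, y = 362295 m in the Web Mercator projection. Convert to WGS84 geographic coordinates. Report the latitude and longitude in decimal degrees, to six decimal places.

lat 3.252803°, lon 63.150801°

R = 6378137 m. λ = x/R = 63.15080091°.
φ = 2·arctan(exp(y/R)) − 90° = 2·arctan(1.05845) − 90° = 3.25280261°.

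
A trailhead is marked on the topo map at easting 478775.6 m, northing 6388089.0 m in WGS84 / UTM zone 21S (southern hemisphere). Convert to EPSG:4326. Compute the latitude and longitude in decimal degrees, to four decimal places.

lat -32.6446°, lon -57.2263°

Zone 21S: λ₀ = -57°, k₀ = 0.9996, false easting 500000 m, false northing 10000000 m.
Meridian distance M = (N − FN)/k₀ = -3613356.3 m.
Inverse transverse Mercator on WGS84 gives φ = -32.64460003°, λ = -57.22630029°.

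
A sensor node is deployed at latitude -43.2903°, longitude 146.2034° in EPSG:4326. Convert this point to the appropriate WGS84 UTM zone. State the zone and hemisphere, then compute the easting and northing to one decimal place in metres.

Zone 55S: E 435376.8 m, N 5206639.0 m

Longitude 146.2034° lies in the 6° band [144°, 150°), giving zone 55; latitude is south of the equator, so 55S.
Zone 55 central meridian λ₀ = 6×55 − 183 = 147°; Δλ = -0.7966°.
Transverse Mercator on WGS84 with k₀ = 0.9996 gives E = 435376.831 m, N = 5206639.012 m.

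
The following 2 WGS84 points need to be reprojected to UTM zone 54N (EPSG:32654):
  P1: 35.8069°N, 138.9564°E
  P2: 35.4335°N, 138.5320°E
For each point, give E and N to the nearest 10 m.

UTM zone 54N: λ₀ = 141°, k₀ = 0.9996.
P1 (35.8069°, 138.9564°) → (315354.766, 3964458.204) m.
P2 (35.4335°, 138.5320°) → (275962.200, 3923916.743) m.

P1: E 315350 m, N 3964460 m; P2: E 275960 m, N 3923920 m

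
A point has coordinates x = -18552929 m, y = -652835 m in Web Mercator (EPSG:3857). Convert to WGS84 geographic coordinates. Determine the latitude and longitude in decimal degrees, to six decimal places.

lat -5.854303°, lon -166.663797°

R = 6378137 m. λ = x/R = -166.66379686°.
φ = 2·arctan(exp(y/R)) − 90° = 2·arctan(0.90271) − 90° = -5.85430332°.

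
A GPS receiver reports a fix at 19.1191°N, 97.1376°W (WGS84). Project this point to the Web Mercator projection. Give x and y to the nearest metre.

Web Mercator is spherical with R = a = 6378137 m.
x = R·λ = 6378137 × -1.695370947 = -10813308.169 m.
y = R·ln tan(π/4 + φ/2) = 6378137 × 0.340062159 = 2168963.041 m.

x -10813308 m, y 2168963 m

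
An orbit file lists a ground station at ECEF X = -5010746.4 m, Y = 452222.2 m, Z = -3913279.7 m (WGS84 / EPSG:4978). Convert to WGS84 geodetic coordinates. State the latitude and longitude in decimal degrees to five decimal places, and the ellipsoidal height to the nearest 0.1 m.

λ = atan2(Y, X) = 174.84300040°; p = √(X²+Y²) = 5031111.6 m.
Bowring's method on WGS84 (a = 6378137 m, b = 6356752.314 m) gives φ = -38.06290007°, h = 3789.651 m.

lat -38.06290°, lon 174.84300°, h 3789.7 m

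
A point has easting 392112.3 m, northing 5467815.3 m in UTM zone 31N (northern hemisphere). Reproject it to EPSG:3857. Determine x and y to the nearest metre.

Unproject from UTM 31N (λ₀ = 3°) → φ = 49.35350032°, λ = 1.51439933°.
Web Mercator (R = 6378137 m): x = 168582.163 m, y = 6335057.258 m.

x 168582 m, y 6335057 m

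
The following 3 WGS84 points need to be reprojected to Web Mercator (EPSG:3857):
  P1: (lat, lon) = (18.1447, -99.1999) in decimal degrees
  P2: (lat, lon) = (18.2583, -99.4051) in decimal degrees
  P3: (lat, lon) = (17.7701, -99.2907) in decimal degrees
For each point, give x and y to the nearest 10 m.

Web Mercator: x = R·λ, y = R·ln tan(π/4+φ/2), R = 6378137 m.
P1 (18.1447°, -99.1999°) → (-11042882.355, 2054492.396) m.
P2 (18.2583°, -99.4051°) → (-11065725.114, 2067804.372) m.
P3 (17.7701°, -99.2907°) → (-11052990.165, 2010656.609) m.

P1: x -11042880 m, y 2054490 m; P2: x -11065730 m, y 2067800 m; P3: x -11052990 m, y 2010660 m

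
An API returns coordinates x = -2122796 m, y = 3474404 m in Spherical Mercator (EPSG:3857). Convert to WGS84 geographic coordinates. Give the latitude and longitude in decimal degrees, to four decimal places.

R = 6378137 m. λ = x/R = -19.06940092°.
φ = 2·arctan(exp(y/R)) − 90° = 2·arctan(1.72415) − 90° = 29.77299723°.

lat 29.7730°, lon -19.0694°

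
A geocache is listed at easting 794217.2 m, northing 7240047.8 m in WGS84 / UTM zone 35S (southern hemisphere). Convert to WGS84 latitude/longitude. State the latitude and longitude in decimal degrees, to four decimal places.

lat -24.9264°, lon 29.9131°

Zone 35S: λ₀ = 27°, k₀ = 0.9996, false easting 500000 m, false northing 10000000 m.
Meridian distance M = (N − FN)/k₀ = -2761056.6 m.
Inverse transverse Mercator on WGS84 gives φ = -24.92639970°, λ = 29.91309955°.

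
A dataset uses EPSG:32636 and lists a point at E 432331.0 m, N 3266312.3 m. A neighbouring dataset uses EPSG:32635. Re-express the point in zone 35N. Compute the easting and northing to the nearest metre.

E 1014136 m, N 3277853 m

UTM 36N → geographic: φ = 29.52460003°, λ = 32.30169976°.
UTM 35N (λ₀ = 27°) forward: E = 1014136.019 m, N = 3277852.576 m.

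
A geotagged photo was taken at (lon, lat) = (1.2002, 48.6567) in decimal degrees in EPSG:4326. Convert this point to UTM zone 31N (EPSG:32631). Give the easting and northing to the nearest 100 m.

Zone 31 central meridian λ₀ = 6×31 − 183 = 3°; Δλ = -1.7998°.
Transverse Mercator on WGS84 with k₀ = 0.9996 gives E = 367458.482 m, N = 5390857.020 m.

E 367500 m, N 5390900 m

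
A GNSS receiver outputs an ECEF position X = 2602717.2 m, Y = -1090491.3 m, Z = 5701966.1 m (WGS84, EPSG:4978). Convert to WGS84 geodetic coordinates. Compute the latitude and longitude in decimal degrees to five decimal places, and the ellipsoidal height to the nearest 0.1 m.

λ = atan2(Y, X) = -22.73280000°; p = √(X²+Y²) = 2821933.4 m.
Bowring's method on WGS84 (a = 6378137 m, b = 6356752.314 m) gives φ = 63.82160006°, h = 1110.955 m.

lat 63.82160°, lon -22.73280°, h 1111.0 m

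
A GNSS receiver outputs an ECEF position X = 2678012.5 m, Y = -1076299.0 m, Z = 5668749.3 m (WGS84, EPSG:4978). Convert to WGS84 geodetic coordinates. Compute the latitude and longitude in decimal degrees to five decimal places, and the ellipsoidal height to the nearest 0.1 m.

lat 63.17270°, lon -21.89530°, h 64.8 m

λ = atan2(Y, X) = -21.89530089°; p = √(X²+Y²) = 2886203.5 m.
Bowring's method on WGS84 (a = 6378137 m, b = 6356752.314 m) gives φ = 63.17270020°, h = 64.842 m.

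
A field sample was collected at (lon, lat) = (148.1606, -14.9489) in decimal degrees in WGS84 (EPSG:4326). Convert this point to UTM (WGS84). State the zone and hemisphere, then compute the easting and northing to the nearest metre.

Longitude 148.1606° lies in the 6° band [144°, 150°), giving zone 55; latitude is south of the equator, so 55S.
Zone 55 central meridian λ₀ = 6×55 − 183 = 147°; Δλ = +1.1606°.
Transverse Mercator on WGS84 with k₀ = 0.9996 gives E = 624810.199 m, N = 8346999.765 m.

Zone 55S: E 624810 m, N 8347000 m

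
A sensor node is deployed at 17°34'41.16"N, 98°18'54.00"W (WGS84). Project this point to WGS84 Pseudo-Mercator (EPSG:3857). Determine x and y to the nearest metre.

Web Mercator is spherical with R = a = 6378137 m.
x = R·λ = 6378137 × -1.715920454 = -10944375.737 m.
y = R·ln tan(π/4 + φ/2) = 6378137 × 0.311724949 = 1988224.429 m.

x -10944376 m, y 1988224 m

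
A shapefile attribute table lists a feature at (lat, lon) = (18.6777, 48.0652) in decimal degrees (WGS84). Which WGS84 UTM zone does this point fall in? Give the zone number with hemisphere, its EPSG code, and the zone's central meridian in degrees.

Zone 39N (EPSG:32639), central meridian 51°

UTM zone = ⌊(λ + 180)/6⌋ + 1; 48.0652° ∈ [48°, 54°) → zone 39.
Hemisphere: N (φ ≥ 0).
Central meridian λ₀ = 6×39 − 183 = 51°.
EPSG code: 32639.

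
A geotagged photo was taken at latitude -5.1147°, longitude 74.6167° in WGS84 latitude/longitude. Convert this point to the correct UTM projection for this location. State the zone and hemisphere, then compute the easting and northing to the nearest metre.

Longitude 74.6167° lies in the 6° band [72°, 78°), giving zone 43; latitude is south of the equator, so 43S.
Zone 43 central meridian λ₀ = 6×43 − 183 = 75°; Δλ = -0.3833°.
Transverse Mercator on WGS84 with k₀ = 0.9996 gives E = 457516.692 m, N = 9434644.249 m.

Zone 43S: E 457517 m, N 9434644 m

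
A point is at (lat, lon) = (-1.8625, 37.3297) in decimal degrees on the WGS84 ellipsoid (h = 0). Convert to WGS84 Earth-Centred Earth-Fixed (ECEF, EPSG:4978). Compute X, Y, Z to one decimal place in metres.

X 5068973.2 m, Y 3865676.9 m, Z -205909.0 m

WGS84: a = 6378137 m, e² = 0.006694380; N(φ) = a/√(1−e²sin²φ) = 6378159.551 m.
X = (N+h)·cosφ·cosλ = 5068973.234 m; Y = (N+h)·cosφ·sinλ = 3865676.869 m; Z = (N(1−e²)+h)·sinφ = -205909.049 m.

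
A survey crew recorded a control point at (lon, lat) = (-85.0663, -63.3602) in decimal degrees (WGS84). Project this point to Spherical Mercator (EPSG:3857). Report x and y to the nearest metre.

Web Mercator is spherical with R = a = 6378137 m.
x = R·λ = 6378137 × -1.484687017 = -9469537.200 m.
y = R·ln tan(π/4 + φ/2) = 6378137 × -1.440722070 = -9189122.742 m.

x -9469537 m, y -9189123 m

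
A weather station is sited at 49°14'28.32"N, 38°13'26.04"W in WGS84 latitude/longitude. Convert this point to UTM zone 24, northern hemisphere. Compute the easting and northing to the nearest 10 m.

E 556490 m, N 5454560 m

Zone 24 central meridian λ₀ = 6×24 − 183 = -39°; Δλ = +0.7761°.
Transverse Mercator on WGS84 with k₀ = 0.9996 gives E = 556491.046 m, N = 5454559.218 m.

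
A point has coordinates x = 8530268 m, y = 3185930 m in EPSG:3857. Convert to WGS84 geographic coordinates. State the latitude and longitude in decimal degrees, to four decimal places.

R = 6378137 m. λ = x/R = 76.62870122°.
φ = 2·arctan(exp(y/R)) − 90° = 2·arctan(1.64791) − 90° = 27.49880291°.

lat 27.4988°, lon 76.6287°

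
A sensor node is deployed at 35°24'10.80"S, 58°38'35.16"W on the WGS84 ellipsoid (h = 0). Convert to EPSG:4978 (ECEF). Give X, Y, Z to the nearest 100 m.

X 2708300 m, Y -4444500 m, Z -3674400 m

WGS84: a = 6378137 m, e² = 0.006694380; N(φ) = a/√(1−e²sin²φ) = 6385314.110 m.
X = (N+h)·cosφ·cosλ = 2708331.987 m; Y = (N+h)·cosφ·sinλ = -4444474.568 m; Z = (N(1−e²)+h)·sinφ = -3674401.149 m.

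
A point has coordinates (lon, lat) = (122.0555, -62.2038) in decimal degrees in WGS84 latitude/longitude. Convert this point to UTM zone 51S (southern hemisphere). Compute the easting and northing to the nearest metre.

Zone 51 central meridian λ₀ = 6×51 − 183 = 123°; Δλ = -0.9445°.
Transverse Mercator on WGS84 with k₀ = 0.9996 gives E = 450861.679 m, N = 3102757.700 m.

E 450862 m, N 3102758 m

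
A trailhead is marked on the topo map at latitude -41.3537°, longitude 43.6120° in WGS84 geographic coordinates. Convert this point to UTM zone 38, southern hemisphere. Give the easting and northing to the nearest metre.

Zone 38 central meridian λ₀ = 6×38 − 183 = 45°; Δλ = -1.3880°.
Transverse Mercator on WGS84 with k₀ = 0.9996 gives E = 383891.870 m, N = 5421048.380 m.

E 383892 m, N 5421048 m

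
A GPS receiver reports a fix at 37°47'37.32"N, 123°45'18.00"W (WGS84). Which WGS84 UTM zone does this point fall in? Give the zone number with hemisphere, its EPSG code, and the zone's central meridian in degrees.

UTM zone = ⌊(λ + 180)/6⌋ + 1; -123.7550° ∈ [-126°, -120°) → zone 10.
Hemisphere: N (φ ≥ 0).
Central meridian λ₀ = 6×10 − 183 = -123°.
EPSG code: 32610.

Zone 10N (EPSG:32610), central meridian -123°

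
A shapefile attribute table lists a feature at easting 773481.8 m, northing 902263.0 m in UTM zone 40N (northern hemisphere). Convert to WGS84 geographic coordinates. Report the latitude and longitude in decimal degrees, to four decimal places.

Zone 40N: λ₀ = 57°, k₀ = 0.9996, false easting 500000 m.
Meridian distance M = (N − FN)/k₀ = 902624.0 m.
Inverse transverse Mercator on WGS84 gives φ = 8.15490039°, λ = 59.48190016°.

lat 8.1549°, lon 59.4819°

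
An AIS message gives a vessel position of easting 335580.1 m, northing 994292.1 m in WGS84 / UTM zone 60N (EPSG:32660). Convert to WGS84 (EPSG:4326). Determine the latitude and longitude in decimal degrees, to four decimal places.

lat 8.9919°, lon 175.5043°

Zone 60N: λ₀ = 177°, k₀ = 0.9996, false easting 500000 m.
Meridian distance M = (N − FN)/k₀ = 994690.0 m.
Inverse transverse Mercator on WGS84 gives φ = 8.99189961°, λ = 175.50429990°.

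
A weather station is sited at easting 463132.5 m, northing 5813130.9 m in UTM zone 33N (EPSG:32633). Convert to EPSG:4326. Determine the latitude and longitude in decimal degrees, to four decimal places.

Zone 33N: λ₀ = 15°, k₀ = 0.9996, false easting 500000 m.
Meridian distance M = (N − FN)/k₀ = 5815457.1 m.
Inverse transverse Mercator on WGS84 gives φ = 52.46709968°, λ = 14.45729991°.

lat 52.4671°, lon 14.4573°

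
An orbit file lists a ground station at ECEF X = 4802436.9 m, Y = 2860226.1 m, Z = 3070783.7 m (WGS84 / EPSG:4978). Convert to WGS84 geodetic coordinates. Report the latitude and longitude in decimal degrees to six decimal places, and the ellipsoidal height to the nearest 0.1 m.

lat 28.945600°, lon 30.777100°, h 4457.5 m

λ = atan2(Y, X) = 30.77710046°; p = √(X²+Y²) = 5589659.5 m.
Bowring's method on WGS84 (a = 6378137 m, b = 6356752.314 m) gives φ = 28.94560005°, h = 4457.528 m.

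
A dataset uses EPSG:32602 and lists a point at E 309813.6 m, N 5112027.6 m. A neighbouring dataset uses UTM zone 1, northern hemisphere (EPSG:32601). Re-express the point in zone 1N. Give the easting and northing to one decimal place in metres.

E 773264.8 m, N 5115166.8 m

UTM 2N → geographic: φ = 46.13530008°, λ = -173.46220049°.
UTM 1N (λ₀ = -177°) forward: E = 773264.817 m, N = 5115166.809 m.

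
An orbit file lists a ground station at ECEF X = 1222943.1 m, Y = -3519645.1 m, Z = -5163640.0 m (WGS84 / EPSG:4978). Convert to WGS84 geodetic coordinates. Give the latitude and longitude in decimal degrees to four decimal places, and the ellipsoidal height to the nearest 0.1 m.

lat -54.3683°, lon -70.8396°, h 3576.3 m

λ = atan2(Y, X) = -70.83960079°; p = √(X²+Y²) = 3726055.8 m.
Bowring's method on WGS84 (a = 6378137 m, b = 6356752.314 m) gives φ = -54.36829994°, h = 3576.300 m.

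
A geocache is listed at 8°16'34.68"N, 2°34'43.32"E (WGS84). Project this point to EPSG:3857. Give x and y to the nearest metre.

x 287060 m, y 924534 m

Web Mercator is spherical with R = a = 6378137 m.
x = R·λ = 6378137 × 0.045006805 = 287059.571 m.
y = R·ln tan(π/4 + φ/2) = 6378137 × 0.144953652 = 924534.249 m.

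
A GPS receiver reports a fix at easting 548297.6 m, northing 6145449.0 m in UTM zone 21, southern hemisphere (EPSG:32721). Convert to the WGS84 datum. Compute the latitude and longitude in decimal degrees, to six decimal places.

Zone 21S: λ₀ = -57°, k₀ = 0.9996, false easting 500000 m, false northing 10000000 m.
Meridian distance M = (N − FN)/k₀ = -3856093.4 m.
Inverse transverse Mercator on WGS84 gives φ = -34.83209991°, λ = -56.47180011°.

lat -34.832100°, lon -56.471800°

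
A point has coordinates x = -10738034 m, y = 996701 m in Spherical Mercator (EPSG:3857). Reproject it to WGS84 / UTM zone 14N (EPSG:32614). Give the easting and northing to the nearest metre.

E 779178 m, N 986668 m

Web Mercator inverse (R = 6378137 m) → φ = 8.91729780°, λ = -96.46140064°.
UTM 14N forward: E = 779178.214 m, N = 986668.036 m.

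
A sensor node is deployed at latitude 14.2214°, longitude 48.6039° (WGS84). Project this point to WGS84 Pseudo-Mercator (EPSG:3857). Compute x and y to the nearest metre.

Web Mercator is spherical with R = a = 6378137 m.
x = R·λ = 6378137 × 0.848298084 = 5410561.399 m.
y = R·ln tan(π/4 + φ/2) = 6378137 × 0.250798862 = 1599629.498 m.

x 5410561 m, y 1599629 m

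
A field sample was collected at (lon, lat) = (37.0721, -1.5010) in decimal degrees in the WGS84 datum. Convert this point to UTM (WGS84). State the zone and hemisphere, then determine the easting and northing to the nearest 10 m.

Zone 37S: E 285510 m, N 9834000 m

Longitude 37.0721° lies in the 6° band [36°, 42°), giving zone 37; latitude is south of the equator, so 37S.
Zone 37 central meridian λ₀ = 6×37 − 183 = 39°; Δλ = -1.9279°.
Transverse Mercator on WGS84 with k₀ = 0.9996 gives E = 285505.421 m, N = 9833999.465 m.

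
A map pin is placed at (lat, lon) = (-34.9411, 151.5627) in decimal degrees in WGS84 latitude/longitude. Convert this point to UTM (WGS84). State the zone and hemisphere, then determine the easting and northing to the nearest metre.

Zone 56S: E 368745 m, N 6132546 m

Longitude 151.5627° lies in the 6° band [150°, 156°), giving zone 56; latitude is south of the equator, so 56S.
Zone 56 central meridian λ₀ = 6×56 − 183 = 153°; Δλ = -1.4373°.
Transverse Mercator on WGS84 with k₀ = 0.9996 gives E = 368745.308 m, N = 6132545.679 m.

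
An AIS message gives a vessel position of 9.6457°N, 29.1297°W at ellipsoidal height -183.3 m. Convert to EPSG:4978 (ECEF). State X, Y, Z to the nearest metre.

WGS84: a = 6378137 m, e² = 0.006694380; N(φ) = a/√(1−e²sin²φ) = 6378736.447 m.
X = (N+h)·cosφ·cosλ = 5493023.707 m; Y = (N+h)·cosφ·sinλ = -3061108.335 m; Z = (N(1−e²)+h)·sinφ = 1061604.474 m.

X 5493024 m, Y -3061108 m, Z 1061604 m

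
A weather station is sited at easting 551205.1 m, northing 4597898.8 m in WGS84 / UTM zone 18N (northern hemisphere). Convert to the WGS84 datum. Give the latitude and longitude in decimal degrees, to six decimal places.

lat 41.531100°, lon -74.386199°

Zone 18N: λ₀ = -75°, k₀ = 0.9996, false easting 500000 m.
Meridian distance M = (N − FN)/k₀ = 4599738.7 m.
Inverse transverse Mercator on WGS84 gives φ = 41.53110015°, λ = -74.38619942°.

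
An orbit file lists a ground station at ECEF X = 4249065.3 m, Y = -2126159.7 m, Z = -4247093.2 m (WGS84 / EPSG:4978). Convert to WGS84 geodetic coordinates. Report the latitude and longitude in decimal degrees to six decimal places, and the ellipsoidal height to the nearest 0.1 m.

lat -41.983901°, lon -26.582600°, h 4213.4 m

λ = atan2(Y, X) = -26.58260023°; p = √(X²+Y²) = 4751327.3 m.
Bowring's method on WGS84 (a = 6378137 m, b = 6356752.314 m) gives φ = -41.98390057°, h = 4213.398 m.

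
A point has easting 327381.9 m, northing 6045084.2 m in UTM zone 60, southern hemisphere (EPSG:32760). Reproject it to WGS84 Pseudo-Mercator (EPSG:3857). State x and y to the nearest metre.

Unproject from UTM 60S (λ₀ = 177°) → φ = -35.72309960°, λ = 175.09150012°.
Web Mercator (R = 6378137 m): x = 19491096.636 m, y = -4262586.892 m.

x 19491097 m, y -4262587 m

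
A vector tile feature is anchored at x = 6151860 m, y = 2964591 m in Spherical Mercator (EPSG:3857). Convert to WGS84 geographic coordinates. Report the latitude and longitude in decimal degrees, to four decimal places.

R = 6378137 m. λ = x/R = 55.26309864°.
φ = 2·arctan(exp(y/R)) − 90° = 2·arctan(1.59170) − 90° = 25.72119883°.

lat 25.7212°, lon 55.2631°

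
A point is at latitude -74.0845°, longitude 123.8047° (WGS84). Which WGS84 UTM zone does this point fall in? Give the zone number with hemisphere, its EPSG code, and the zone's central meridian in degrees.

UTM zone = ⌊(λ + 180)/6⌋ + 1; 123.8047° ∈ [120°, 126°) → zone 51.
Hemisphere: S (φ < 0).
Central meridian λ₀ = 6×51 − 183 = 123°.
EPSG code: 32751.

Zone 51S (EPSG:32751), central meridian 123°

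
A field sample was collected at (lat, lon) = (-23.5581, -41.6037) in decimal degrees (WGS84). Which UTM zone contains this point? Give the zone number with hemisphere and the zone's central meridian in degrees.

Zone 24S, central meridian -39°

UTM zone = ⌊(λ + 180)/6⌋ + 1; -41.6037° ∈ [-42°, -36°) → zone 24.
Hemisphere: S (φ < 0).
Central meridian λ₀ = 6×24 − 183 = -39°.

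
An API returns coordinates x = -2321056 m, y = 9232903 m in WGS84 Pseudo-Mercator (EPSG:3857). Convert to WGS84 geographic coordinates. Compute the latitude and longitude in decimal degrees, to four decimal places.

R = 6378137 m. λ = x/R = -20.85040080°.
φ = 2·arctan(exp(y/R)) − 90° = 2·arctan(4.25284) − 90° = 63.53600092°.

lat 63.5360°, lon -20.8504°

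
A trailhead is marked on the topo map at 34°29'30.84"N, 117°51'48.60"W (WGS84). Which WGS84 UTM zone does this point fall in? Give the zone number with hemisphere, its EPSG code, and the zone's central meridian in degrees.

UTM zone = ⌊(λ + 180)/6⌋ + 1; -117.8635° ∈ [-120°, -114°) → zone 11.
Hemisphere: N (φ ≥ 0).
Central meridian λ₀ = 6×11 − 183 = -117°.
EPSG code: 32611.

Zone 11N (EPSG:32611), central meridian -117°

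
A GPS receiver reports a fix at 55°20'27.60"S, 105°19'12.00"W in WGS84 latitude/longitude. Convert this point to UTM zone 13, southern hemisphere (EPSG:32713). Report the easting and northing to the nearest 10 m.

Zone 13 central meridian λ₀ = 6×13 − 183 = -105°; Δλ = -0.3200°.
Transverse Mercator on WGS84 with k₀ = 0.9996 gives E = 479704.077 m, N = 3867214.751 m.

E 479700 m, N 3867210 m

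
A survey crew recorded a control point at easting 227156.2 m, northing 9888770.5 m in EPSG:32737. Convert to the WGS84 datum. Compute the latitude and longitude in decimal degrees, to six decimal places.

Zone 37S: λ₀ = 39°, k₀ = 0.9996, false easting 500000 m, false northing 10000000 m.
Meridian distance M = (N − FN)/k₀ = -111274.0 m.
Inverse transverse Mercator on WGS84 gives φ = -1.00540004°, λ = 36.54839964°.

lat -1.005400°, lon 36.548400°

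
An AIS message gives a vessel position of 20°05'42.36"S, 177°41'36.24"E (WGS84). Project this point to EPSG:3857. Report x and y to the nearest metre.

Web Mercator is spherical with R = a = 6378137 m.
x = R·λ = 6378137 × 3.101334889 = 19780738.805 m.
y = R·ln tan(π/4 + φ/2) = 6378137 × -0.358145370 = -2284300.237 m.

x 19780739 m, y -2284300 m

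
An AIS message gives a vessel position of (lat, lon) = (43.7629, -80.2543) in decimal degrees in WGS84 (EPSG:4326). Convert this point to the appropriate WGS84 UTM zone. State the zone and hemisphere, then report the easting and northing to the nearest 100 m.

Zone 17N: E 560000 m, N 4845800 m

Longitude -80.2543° lies in the 6° band [-84°, -78°), giving zone 17; latitude is north of the equator, so 17N.
Zone 17 central meridian λ₀ = 6×17 − 183 = -81°; Δλ = +0.7457°.
Transverse Mercator on WGS84 with k₀ = 0.9996 gives E = 560023.480 m, N = 4845809.391 m.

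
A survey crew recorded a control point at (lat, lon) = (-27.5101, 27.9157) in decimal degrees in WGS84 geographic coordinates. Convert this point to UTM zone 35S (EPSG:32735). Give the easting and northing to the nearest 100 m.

Zone 35 central meridian λ₀ = 6×35 − 183 = 27°; Δλ = +0.9157°.
Transverse Mercator on WGS84 with k₀ = 0.9996 gives E = 590440.047 m, N = 6956730.596 m.

E 590400 m, N 6956700 m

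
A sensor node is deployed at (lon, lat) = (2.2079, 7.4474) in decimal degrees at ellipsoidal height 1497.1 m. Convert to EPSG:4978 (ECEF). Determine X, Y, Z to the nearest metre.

WGS84: a = 6378137 m, e² = 0.006694380; N(φ) = a/√(1−e²sin²φ) = 6378495.697 m.
X = (N+h)·cosφ·cosλ = 6321476.452 m; Y = (N+h)·cosφ·sinλ = 243719.532 m; Z = (N(1−e²)+h)·sinφ = 821414.205 m.

X 6321476 m, Y 243720 m, Z 821414 m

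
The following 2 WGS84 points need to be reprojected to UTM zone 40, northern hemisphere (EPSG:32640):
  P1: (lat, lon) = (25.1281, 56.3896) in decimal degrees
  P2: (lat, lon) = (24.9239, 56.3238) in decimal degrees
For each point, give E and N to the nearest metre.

P1: E 438468 m, N 2779271 m; P2: E 431722 m, N 2756691 m

UTM zone 40N: λ₀ = 57°, k₀ = 0.9996.
P1 (25.1281°, 56.3896°) → (438467.980, 2779271.387) m.
P2 (24.9239°, 56.3238°) → (431721.856, 2756691.142) m.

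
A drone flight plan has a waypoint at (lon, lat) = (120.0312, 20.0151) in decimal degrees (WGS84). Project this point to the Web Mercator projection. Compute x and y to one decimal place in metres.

x 13361812.1 m, y 2274819.8 m

Web Mercator is spherical with R = a = 6378137 m.
x = R·λ = 6378137 × 2.094939645 = 13361812.063 m.
y = R·ln tan(π/4 + φ/2) = 6378137 × 0.356658977 = 2274819.815 m.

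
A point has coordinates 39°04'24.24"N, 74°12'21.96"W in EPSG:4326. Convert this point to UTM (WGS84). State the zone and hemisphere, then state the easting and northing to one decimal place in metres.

Zone 18N: E 568674.6 m, N 4325221.8 m

Longitude -74.2061° lies in the 6° band [-78°, -72°), giving zone 18; latitude is north of the equator, so 18N.
Zone 18 central meridian λ₀ = 6×18 − 183 = -75°; Δλ = +0.7939°.
Transverse Mercator on WGS84 with k₀ = 0.9996 gives E = 568674.567 m, N = 4325221.816 m.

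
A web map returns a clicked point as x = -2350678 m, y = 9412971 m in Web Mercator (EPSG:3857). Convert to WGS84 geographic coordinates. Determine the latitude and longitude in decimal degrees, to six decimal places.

lat 64.247800°, lon -21.116500°

R = 6378137 m. λ = x/R = -21.11649975°.
φ = 2·arctan(exp(y/R)) − 90° = 2·arctan(4.37461) − 90° = 64.24779965°.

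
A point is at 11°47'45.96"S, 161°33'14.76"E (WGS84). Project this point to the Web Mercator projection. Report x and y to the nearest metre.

Web Mercator is spherical with R = a = 6378137 m.
x = R·λ = 6378137 × 2.819650965 = 17984120.148 m.
y = R·ln tan(π/4 + φ/2) = 6378137 × -0.207350830 = -1322512.000 m.

x 17984120 m, y -1322512 m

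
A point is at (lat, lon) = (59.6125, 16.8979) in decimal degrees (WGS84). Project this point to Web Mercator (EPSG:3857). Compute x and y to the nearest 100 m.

x 1881100 m, y 8314000 m

Web Mercator is spherical with R = a = 6378137 m.
x = R·λ = 6378137 × 0.294923992 = 1881065.623 m.
y = R·ln tan(π/4 + φ/2) = 6378137 × 1.303510105 = 8313966.028 m.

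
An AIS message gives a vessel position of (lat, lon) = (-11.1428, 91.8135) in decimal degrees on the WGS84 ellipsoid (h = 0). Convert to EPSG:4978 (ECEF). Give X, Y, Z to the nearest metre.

X -198064 m, Y 6255548 m, Z -1224508 m

WGS84: a = 6378137 m, e² = 0.006694380; N(φ) = a/√(1−e²sin²φ) = 6378934.475 m.
X = (N+h)·cosφ·cosλ = -198063.902 m; Y = (N+h)·cosφ·sinλ = 6255547.701 m; Z = (N(1−e²)+h)·sinφ = -1224508.027 m.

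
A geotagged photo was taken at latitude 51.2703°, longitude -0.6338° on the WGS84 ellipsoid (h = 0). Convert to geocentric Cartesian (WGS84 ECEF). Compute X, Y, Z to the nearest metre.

WGS84: a = 6378137 m, e² = 0.006694380; N(φ) = a/√(1−e²sin²φ) = 6391169.002 m.
X = (N+h)·cosφ·cosλ = 3998371.825 m; Y = (N+h)·cosφ·sinλ = -44231.381 m; Z = (N(1−e²)+h)·sinφ = 4952413.787 m.

X 3998372 m, Y -44231 m, Z 4952414 m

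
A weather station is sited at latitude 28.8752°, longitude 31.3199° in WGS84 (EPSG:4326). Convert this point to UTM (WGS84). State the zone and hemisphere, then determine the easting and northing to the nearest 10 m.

Zone 36N: E 336150 m, N 3195320 m

Longitude 31.3199° lies in the 6° band [30°, 36°), giving zone 36; latitude is north of the equator, so 36N.
Zone 36 central meridian λ₀ = 6×36 − 183 = 33°; Δλ = -1.6801°.
Transverse Mercator on WGS84 with k₀ = 0.9996 gives E = 336149.575 m, N = 3195319.273 m.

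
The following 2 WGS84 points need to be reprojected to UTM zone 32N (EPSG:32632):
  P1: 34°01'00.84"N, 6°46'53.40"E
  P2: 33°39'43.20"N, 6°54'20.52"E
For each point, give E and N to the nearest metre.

P1: E 295148 m, N 3766249 m; P2: E 305816 m, N 3726648 m

UTM zone 32N: λ₀ = 9°, k₀ = 0.9996.
P1 (34.0169°, 6.7815°) → (295147.613, 3766249.187) m.
P2 (33.6620°, 6.9057°) → (305816.486, 3726647.916) m.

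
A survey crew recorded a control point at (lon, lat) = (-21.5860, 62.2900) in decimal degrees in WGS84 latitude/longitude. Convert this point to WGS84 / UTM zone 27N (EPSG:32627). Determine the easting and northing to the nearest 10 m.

Zone 27 central meridian λ₀ = 6×27 − 183 = -21°; Δλ = -0.5860°.
Transverse Mercator on WGS84 with k₀ = 0.9996 gives E = 469599.349 m, N = 6906624.755 m.

E 469600 m, N 6906620 m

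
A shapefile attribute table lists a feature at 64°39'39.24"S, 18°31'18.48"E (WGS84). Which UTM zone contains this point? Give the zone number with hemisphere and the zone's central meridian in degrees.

Zone 34S, central meridian 21°

UTM zone = ⌊(λ + 180)/6⌋ + 1; 18.5218° ∈ [18°, 24°) → zone 34.
Hemisphere: S (φ < 0).
Central meridian λ₀ = 6×34 − 183 = 21°.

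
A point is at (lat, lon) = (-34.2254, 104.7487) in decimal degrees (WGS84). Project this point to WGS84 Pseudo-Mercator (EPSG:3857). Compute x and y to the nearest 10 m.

x 11660570 m, y -4059110 m

Web Mercator is spherical with R = a = 6378137 m.
x = R·λ = 6378137 × 1.828209702 = 11660571.945 m.
y = R·ln tan(π/4 + φ/2) = 6378137 × -0.636409667 = -4059108.044 m.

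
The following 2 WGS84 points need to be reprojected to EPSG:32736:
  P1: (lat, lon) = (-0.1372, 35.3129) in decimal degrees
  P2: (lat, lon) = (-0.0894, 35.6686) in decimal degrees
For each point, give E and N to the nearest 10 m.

P1: E 757440 m, N 9984820 m; P2: E 797060 m, N 9990110 m

UTM zone 36S: λ₀ = 33°, k₀ = 0.9996.
P1 (-0.1372°, 35.3129°) → (757437.527, 9984822.830) m.
P2 (-0.0894°, 35.6686°) → (797056.152, 9990107.814) m.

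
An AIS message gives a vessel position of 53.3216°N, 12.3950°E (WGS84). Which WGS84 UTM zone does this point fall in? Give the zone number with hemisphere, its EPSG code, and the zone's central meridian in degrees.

UTM zone = ⌊(λ + 180)/6⌋ + 1; 12.3950° ∈ [12°, 18°) → zone 33.
Hemisphere: N (φ ≥ 0).
Central meridian λ₀ = 6×33 − 183 = 15°.
EPSG code: 32633.

Zone 33N (EPSG:32633), central meridian 15°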